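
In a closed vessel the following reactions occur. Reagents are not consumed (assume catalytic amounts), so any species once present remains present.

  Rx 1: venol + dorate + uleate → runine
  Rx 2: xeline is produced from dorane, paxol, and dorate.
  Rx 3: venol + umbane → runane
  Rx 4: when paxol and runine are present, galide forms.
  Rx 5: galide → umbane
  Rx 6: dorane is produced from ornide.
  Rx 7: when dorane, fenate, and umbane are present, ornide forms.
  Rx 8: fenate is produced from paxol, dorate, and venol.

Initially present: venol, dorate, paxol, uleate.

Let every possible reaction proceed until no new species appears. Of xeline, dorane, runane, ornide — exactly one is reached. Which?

runane

venol, dorate, and uleate present → runine forms (Rx 1).
paxol and runine present → galide forms (Rx 4).
galide present → umbane forms (Rx 5).
venol and umbane present → runane forms (Rx 3).
dorane would need ornide (Rx 6), but ornide never forms. ornide would need dorane, fenate, and umbane (Rx 7), but dorane never forms. xeline would need dorane, paxol, and dorate (Rx 2), but dorane never forms.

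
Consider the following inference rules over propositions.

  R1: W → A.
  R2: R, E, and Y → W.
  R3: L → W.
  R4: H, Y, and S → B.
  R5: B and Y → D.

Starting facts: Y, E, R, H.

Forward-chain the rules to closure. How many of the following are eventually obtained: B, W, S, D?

1

R, E, and Y hold, so W follows (R2).
B would need H, Y, and S (R4), but S is never established.
W: reached.
No rule produces S, and it is not given.
D would need B and Y (R5), but B is never established.
Reached: W — 1 of the 4.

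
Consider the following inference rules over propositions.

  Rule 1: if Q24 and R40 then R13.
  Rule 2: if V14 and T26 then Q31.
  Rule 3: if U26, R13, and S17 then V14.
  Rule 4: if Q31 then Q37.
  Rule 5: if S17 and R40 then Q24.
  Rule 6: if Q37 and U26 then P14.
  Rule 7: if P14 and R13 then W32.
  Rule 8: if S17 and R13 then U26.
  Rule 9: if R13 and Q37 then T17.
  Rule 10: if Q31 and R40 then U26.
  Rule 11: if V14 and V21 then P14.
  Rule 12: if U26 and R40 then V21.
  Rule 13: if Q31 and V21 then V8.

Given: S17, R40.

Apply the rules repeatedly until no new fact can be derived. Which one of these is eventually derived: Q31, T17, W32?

W32

S17 and R40 hold, so Q24 follows (Rule 5).
From Q24 and R40, Rule 1 gives R13.
From S17 and R13, Rule 8 gives U26.
U26, R13, and S17 hold, so V14 follows (Rule 3).
From U26 and R40, Rule 12 gives V21.
V14 and V21 hold, so P14 follows (Rule 11).
P14 and R13 hold, so W32 follows (Rule 7).
T17 would need R13 and Q37 (Rule 9), but Q37 is never established. Q31 would need V14 and T26 (Rule 2), but T26 is never established.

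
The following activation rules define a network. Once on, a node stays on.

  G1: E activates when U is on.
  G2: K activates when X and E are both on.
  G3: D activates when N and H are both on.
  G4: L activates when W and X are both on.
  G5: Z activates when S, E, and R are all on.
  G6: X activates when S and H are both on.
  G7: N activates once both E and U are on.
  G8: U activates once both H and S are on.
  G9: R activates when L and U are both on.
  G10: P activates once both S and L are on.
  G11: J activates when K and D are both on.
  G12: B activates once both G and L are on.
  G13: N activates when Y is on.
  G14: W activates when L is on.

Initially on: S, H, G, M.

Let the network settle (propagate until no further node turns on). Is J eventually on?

H and S are on, so U activates (G8).
S and H are on, so X activates (G6).
U is on, so E activates (G1).
G7: E and U on → N on.
X and E are on, so K activates (G2).
N and H are on, so D activates (G3).
K and D are on, so J activates (G11).

Yes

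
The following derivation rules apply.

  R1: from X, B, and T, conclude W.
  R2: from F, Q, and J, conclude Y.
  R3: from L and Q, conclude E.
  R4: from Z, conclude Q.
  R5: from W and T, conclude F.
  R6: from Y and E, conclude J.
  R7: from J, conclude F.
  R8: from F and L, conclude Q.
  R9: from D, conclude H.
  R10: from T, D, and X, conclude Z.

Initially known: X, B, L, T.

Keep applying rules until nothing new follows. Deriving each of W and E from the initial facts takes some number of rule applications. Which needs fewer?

W: From X, B, and T, R1 gives W. [1 rule application]
E: X, B, and T hold, so W follows (R1). From W and T, R5 gives F. F and L hold, so Q follows (R8). From L and Q, R3 gives E. [4 rule applications]
W needs fewer.

W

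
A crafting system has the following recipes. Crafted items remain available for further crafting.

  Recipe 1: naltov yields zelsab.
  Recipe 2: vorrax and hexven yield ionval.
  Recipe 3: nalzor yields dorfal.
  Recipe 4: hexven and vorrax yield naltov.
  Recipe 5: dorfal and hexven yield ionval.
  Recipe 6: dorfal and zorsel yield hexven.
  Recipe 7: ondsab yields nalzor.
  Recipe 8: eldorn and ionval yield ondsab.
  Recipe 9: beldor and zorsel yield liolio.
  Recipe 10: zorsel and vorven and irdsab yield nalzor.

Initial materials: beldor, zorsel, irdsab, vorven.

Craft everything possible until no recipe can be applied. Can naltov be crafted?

No

naltov would need hexven and vorrax (Recipe 4), but vorrax is never obtained.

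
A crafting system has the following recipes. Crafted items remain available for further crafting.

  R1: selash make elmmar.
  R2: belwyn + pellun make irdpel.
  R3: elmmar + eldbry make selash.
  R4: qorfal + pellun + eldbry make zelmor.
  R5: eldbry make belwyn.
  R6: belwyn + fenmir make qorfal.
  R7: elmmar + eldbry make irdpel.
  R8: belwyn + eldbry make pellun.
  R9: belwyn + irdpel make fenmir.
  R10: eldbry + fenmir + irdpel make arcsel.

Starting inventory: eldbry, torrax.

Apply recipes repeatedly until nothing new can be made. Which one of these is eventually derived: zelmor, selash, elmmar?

zelmor

eldbry → belwyn (R5).
Using R8, belwyn and eldbry make pellun.
belwyn + pellun → irdpel (R2).
belwyn + irdpel → fenmir (R9).
belwyn + fenmir → qorfal (R6).
Using R4, qorfal, pellun, and eldbry make zelmor.
selash would need elmmar and eldbry (R3), but elmmar is never obtained. elmmar would need selash (R1), but selash is never obtained.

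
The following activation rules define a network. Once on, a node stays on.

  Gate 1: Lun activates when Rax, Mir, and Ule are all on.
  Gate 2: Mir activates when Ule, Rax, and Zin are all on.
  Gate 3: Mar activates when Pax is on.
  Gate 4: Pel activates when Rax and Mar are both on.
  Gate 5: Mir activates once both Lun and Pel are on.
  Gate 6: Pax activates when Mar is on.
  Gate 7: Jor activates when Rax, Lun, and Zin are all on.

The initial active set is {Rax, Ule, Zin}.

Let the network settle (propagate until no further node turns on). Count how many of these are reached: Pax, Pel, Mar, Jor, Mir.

2

Gate 2: Ule, Rax, and Zin on → Mir on.
Gate 1: Rax, Mir, and Ule on → Lun on.
Rax, Lun, and Zin are on, so Jor activates (Gate 7).
Pax would need Mar (Gate 6), but Mar never turns on.
Pel would need Rax and Mar (Gate 4), but Mar never turns on.
Mar would need Pax (Gate 3), but Pax never turns on.
Jor: reached.
Mir: reached.
Reached: Jor and Mir — 2 of the 5.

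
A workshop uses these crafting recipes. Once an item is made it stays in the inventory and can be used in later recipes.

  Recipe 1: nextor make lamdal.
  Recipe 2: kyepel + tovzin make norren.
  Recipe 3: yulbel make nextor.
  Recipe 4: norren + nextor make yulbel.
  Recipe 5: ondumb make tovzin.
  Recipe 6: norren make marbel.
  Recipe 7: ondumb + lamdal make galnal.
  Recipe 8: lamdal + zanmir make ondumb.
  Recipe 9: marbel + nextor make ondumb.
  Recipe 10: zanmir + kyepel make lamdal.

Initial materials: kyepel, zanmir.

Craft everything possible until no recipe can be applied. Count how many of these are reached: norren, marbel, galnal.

3

Using Recipe 10, zanmir and kyepel make lamdal.
lamdal + zanmir → ondumb (Recipe 8).
Using Recipe 5, ondumb makes tovzin.
Using Recipe 7, ondumb and lamdal make galnal.
kyepel + tovzin → norren (Recipe 2).
norren → marbel (Recipe 6).
norren: reached.
marbel: reached.
galnal: reached.
All 3 are reached.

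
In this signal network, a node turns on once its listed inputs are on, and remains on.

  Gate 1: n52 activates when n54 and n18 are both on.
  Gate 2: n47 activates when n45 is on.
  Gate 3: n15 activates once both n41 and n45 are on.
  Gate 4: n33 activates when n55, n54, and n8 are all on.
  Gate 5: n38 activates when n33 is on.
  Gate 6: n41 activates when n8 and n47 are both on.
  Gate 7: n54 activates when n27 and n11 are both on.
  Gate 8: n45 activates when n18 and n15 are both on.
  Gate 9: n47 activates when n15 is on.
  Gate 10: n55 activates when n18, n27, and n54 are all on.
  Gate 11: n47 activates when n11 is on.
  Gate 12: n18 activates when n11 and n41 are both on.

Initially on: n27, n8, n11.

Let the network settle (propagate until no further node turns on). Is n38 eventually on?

n27 and n11 are on, so n54 activates (Gate 7).
n11 is on, so n47 activates (Gate 11).
n8 and n47 are on, so n41 activates (Gate 6).
n11 and n41 are on, so n18 activates (Gate 12).
Gate 10: n18, n27, and n54 on → n55 on.
Gate 4: n55, n54, and n8 on → n33 on.
n33 is on, so n38 activates (Gate 5).

Yes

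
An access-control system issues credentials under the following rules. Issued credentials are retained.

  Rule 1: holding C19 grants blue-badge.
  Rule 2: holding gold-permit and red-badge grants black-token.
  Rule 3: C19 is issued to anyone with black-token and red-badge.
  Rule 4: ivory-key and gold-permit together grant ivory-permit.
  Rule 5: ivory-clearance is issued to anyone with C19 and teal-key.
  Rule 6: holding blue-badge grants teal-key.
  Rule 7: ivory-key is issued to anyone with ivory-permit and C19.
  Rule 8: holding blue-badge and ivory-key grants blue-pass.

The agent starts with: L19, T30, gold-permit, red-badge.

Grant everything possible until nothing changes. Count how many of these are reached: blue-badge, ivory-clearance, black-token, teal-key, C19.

Holding gold-permit and red-badge grants black-token (Rule 2).
Holding black-token and red-badge grants C19 (Rule 3).
Holding C19 grants blue-badge (Rule 1).
Holding blue-badge grants teal-key (Rule 6).
Holding C19 and teal-key grants ivory-clearance (Rule 5).
blue-badge: reached.
ivory-clearance: reached.
black-token: reached.
teal-key: reached.
C19: reached.
All 5 are reached.

5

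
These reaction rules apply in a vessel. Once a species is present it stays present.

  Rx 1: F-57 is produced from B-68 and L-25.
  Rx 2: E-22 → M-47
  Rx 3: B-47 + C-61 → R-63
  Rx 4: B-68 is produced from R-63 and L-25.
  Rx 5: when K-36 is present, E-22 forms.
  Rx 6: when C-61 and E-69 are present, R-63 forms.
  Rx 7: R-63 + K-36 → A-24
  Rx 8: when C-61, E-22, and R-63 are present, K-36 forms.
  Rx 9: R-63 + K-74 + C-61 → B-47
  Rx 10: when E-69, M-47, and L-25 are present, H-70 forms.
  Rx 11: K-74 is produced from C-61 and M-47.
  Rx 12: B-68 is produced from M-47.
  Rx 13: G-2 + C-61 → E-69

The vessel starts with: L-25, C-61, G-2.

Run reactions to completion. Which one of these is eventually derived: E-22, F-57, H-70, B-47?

F-57

G-2 and C-61 present → E-69 forms (Rx 13).
C-61 and E-69 present → R-63 forms (Rx 6).
R-63 and L-25 present → B-68 forms (Rx 4).
B-68 and L-25 present → F-57 forms (Rx 1).
E-22 would need K-36 (Rx 5), but K-36 never forms. B-47 would need R-63, K-74, and C-61 (Rx 9), but K-74 never forms. H-70 would need E-69, M-47, and L-25 (Rx 10), but M-47 never forms.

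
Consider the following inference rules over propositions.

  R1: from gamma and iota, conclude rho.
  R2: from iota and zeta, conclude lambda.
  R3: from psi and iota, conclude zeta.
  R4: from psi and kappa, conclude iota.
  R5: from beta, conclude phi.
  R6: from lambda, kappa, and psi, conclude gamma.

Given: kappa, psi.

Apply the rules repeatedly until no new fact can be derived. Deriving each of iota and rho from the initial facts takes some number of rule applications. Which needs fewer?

iota: From psi and kappa, R4 gives iota. [1 rule application]
rho: From psi and kappa, R4 gives iota. psi and iota hold, so zeta follows (R3). iota and zeta hold, so lambda follows (R2). lambda, kappa, and psi hold, so gamma follows (R6). From gamma and iota, R1 gives rho. [5 rule applications]
iota needs fewer.

iota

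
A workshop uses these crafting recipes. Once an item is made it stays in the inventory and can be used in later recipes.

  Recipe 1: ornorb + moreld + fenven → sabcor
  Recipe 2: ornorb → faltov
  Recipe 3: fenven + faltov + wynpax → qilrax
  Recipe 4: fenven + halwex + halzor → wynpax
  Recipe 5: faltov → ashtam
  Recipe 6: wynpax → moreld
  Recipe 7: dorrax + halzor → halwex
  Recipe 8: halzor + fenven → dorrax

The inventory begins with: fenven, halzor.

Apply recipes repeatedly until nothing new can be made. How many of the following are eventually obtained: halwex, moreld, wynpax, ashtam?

halzor + fenven → dorrax (Recipe 8).
Using Recipe 7, dorrax and halzor make halwex.
Using Recipe 4, fenven, halwex, and halzor make wynpax.
wynpax → moreld (Recipe 6).
halwex: reached.
moreld: reached.
wynpax: reached.
ashtam would need faltov (Recipe 5), but faltov is never obtained.
Reached: halwex, moreld, and wynpax — 3 of the 4.

3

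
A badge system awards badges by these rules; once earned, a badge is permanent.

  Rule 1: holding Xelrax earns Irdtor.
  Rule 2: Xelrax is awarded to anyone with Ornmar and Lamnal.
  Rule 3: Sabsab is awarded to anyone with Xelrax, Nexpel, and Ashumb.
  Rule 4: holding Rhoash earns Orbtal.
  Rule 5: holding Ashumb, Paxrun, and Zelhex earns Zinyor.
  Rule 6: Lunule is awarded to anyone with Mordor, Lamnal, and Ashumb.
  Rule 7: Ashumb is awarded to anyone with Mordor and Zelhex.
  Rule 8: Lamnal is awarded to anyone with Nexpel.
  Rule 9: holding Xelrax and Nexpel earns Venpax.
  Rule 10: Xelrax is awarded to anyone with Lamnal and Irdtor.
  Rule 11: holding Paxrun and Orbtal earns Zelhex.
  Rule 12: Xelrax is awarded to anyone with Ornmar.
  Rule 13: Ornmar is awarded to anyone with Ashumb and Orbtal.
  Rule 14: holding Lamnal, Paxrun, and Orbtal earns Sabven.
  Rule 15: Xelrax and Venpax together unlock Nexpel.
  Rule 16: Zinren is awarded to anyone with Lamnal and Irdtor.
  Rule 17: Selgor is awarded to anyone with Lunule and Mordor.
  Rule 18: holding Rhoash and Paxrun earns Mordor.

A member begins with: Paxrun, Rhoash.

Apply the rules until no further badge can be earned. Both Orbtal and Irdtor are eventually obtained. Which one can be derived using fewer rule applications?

Orbtal

Orbtal: With Rhoash, Orbtal is earned (Rule 4). [1 rule application]
Irdtor: With Rhoash and Paxrun, Mordor is earned (Rule 18). With Rhoash, Orbtal is earned (Rule 4). With Paxrun and Orbtal, Zelhex is earned (Rule 11). With Mordor and Zelhex, Ashumb is earned (Rule 7). With Ashumb and Orbtal, Ornmar is earned (Rule 13). With Ornmar, Xelrax is earned (Rule 12). With Xelrax, Irdtor is earned (Rule 1). [7 rule applications]
Orbtal needs fewer.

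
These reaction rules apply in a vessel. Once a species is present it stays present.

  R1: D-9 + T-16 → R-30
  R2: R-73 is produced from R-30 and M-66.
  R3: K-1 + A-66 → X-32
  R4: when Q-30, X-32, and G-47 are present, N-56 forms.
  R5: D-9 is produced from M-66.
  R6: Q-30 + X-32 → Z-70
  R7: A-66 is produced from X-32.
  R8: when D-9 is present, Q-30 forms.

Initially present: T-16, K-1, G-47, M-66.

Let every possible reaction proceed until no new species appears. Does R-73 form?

Yes

M-66 present → D-9 forms (R5).
D-9 and T-16 present → R-30 forms (R1).
R-30 and M-66 present → R-73 forms (R2).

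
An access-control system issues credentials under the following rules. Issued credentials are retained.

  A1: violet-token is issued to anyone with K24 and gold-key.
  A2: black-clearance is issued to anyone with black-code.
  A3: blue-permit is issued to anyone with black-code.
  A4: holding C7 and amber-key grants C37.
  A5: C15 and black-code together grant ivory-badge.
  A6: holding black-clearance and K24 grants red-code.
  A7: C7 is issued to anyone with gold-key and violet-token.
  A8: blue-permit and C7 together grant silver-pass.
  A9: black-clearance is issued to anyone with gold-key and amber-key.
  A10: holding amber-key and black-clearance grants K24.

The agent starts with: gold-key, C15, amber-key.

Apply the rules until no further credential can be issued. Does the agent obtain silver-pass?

silver-pass would need blue-permit and C7 (A8), but blue-permit is never granted.

No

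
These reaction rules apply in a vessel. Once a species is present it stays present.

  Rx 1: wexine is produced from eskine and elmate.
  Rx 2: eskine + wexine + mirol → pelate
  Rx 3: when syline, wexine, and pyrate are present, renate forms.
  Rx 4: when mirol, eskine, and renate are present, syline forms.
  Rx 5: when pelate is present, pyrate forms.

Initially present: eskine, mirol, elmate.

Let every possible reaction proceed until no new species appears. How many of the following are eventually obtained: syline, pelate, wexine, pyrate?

eskine and elmate present → wexine forms (Rx 1).
eskine, wexine, and mirol present → pelate forms (Rx 2).
pelate present → pyrate forms (Rx 5).
syline would need mirol, eskine, and renate (Rx 4), but renate never forms.
pelate: reached.
wexine: reached.
pyrate: reached.
Reached: pelate, wexine, and pyrate — 3 of the 4.

3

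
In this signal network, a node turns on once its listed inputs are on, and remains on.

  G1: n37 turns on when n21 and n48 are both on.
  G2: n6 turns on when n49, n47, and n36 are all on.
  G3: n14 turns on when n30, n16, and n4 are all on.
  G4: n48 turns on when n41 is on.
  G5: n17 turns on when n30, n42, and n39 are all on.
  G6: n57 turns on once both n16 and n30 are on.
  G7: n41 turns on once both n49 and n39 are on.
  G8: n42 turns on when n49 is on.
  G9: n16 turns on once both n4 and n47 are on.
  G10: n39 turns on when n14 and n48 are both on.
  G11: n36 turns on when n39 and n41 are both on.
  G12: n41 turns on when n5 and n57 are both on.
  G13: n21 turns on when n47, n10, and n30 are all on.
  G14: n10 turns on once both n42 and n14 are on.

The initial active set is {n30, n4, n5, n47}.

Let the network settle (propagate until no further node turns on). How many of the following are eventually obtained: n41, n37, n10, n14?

G9: n4 and n47 on → n16 on.
n30, n16, and n4 are on, so n14 turns on (G3).
n16 and n30 are on, so n57 turns on (G6).
G12: n5 and n57 on → n41 on.
n41: reached.
n37 would need n21 and n48 (G1), but n21 never turns on.
n10 would need n42 and n14 (G14), but n42 never turns on.
n14: reached.
Reached: n41 and n14 — 2 of the 4.

2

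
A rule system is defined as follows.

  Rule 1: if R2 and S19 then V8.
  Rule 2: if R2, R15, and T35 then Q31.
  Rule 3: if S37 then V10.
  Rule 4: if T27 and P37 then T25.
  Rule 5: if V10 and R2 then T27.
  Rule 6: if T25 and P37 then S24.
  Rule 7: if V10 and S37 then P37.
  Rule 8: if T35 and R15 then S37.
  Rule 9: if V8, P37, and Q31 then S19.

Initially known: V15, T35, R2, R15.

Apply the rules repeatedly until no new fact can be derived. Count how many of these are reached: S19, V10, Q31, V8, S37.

From T35 and R15, Rule 8 gives S37.
R2, R15, and T35 hold, so Q31 follows (Rule 2).
S37 holds, so V10 follows (Rule 3).
S19 would need V8, P37, and Q31 (Rule 9), but V8 is never established.
V10: reached.
Q31: reached.
V8 would need R2 and S19 (Rule 1), but S19 is never established.
S37: reached.
Reached: V10, Q31, and S37 — 3 of the 5.

3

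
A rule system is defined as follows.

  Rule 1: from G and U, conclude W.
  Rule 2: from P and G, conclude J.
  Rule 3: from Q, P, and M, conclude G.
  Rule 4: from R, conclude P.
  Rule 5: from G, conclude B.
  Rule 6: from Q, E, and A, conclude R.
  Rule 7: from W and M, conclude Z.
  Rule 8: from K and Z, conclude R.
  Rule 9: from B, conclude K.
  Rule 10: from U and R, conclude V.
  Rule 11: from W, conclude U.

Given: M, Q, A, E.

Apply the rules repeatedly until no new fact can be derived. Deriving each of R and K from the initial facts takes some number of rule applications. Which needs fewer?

R

R: Q, E, and A hold, so R follows (Rule 6). [1 rule application]
K: Q, E, and A hold, so R follows (Rule 6). From R, Rule 4 gives P. From Q, P, and M, Rule 3 gives G. From G, Rule 5 gives B. B holds, so K follows (Rule 9). [5 rule applications]
R needs fewer.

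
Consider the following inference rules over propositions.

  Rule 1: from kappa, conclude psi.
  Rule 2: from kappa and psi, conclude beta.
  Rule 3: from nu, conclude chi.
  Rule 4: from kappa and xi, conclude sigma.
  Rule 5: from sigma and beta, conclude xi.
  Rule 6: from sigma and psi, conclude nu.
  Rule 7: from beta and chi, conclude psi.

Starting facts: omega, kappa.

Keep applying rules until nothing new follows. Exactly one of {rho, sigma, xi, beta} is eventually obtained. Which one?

beta

From kappa, Rule 1 gives psi.
From kappa and psi, Rule 2 gives beta.
xi would need sigma and beta (Rule 5), but sigma is never established. sigma would need kappa and xi (Rule 4), but xi is never established. No rule produces rho, and it is not given.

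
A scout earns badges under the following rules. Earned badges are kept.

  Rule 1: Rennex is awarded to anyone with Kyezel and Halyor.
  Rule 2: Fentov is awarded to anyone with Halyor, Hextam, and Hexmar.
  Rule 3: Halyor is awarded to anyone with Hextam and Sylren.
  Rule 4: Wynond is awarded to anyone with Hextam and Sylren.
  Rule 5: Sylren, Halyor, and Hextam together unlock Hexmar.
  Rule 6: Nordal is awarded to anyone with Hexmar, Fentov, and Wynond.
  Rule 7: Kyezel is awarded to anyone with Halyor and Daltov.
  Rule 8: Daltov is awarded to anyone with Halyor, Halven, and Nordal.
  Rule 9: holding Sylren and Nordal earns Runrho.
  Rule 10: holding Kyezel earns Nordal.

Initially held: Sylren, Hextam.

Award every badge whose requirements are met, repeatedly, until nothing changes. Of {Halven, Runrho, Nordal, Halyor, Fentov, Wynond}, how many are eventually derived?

5

With Hextam and Sylren, Wynond is earned (Rule 4).
With Hextam and Sylren, Halyor is earned (Rule 3).
With Sylren, Halyor, and Hextam, Hexmar is earned (Rule 5).
With Halyor, Hextam, and Hexmar, Fentov is earned (Rule 2).
With Hexmar, Fentov, and Wynond, Nordal is earned (Rule 6).
With Sylren and Nordal, Runrho is earned (Rule 9).
No rule produces Halven, and it is not given.
Runrho: reached.
Nordal: reached.
Halyor: reached.
Fentov: reached.
Wynond: reached.
Reached: Runrho, Nordal, Halyor, Fentov, and Wynond — 5 of the 6.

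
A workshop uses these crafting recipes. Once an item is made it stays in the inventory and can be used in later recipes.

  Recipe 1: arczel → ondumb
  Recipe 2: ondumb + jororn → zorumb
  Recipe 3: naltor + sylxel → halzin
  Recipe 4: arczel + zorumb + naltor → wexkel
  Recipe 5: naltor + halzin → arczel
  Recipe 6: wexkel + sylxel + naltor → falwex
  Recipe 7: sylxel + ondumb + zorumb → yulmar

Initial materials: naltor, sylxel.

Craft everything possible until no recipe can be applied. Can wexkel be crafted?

No

wexkel would need arczel, zorumb, and naltor (Recipe 4), but zorumb is never obtained.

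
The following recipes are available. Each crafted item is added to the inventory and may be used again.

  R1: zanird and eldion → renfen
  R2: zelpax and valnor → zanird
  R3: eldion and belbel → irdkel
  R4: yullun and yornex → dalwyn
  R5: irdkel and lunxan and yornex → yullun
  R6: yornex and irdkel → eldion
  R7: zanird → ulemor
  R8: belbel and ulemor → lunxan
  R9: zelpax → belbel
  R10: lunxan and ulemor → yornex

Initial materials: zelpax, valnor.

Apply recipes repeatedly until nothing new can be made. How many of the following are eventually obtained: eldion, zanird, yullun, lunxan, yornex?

Using R2, zelpax and valnor make zanird.
zelpax → belbel (R9).
zanird → ulemor (R7).
Using R8, belbel and ulemor make lunxan.
Using R10, lunxan and ulemor make yornex.
eldion would need yornex and irdkel (R6), but irdkel is never obtained.
zanird: reached.
yullun would need irdkel, lunxan, and yornex (R5), but irdkel is never obtained.
lunxan: reached.
yornex: reached.
Reached: zanird, lunxan, and yornex — 3 of the 5.

3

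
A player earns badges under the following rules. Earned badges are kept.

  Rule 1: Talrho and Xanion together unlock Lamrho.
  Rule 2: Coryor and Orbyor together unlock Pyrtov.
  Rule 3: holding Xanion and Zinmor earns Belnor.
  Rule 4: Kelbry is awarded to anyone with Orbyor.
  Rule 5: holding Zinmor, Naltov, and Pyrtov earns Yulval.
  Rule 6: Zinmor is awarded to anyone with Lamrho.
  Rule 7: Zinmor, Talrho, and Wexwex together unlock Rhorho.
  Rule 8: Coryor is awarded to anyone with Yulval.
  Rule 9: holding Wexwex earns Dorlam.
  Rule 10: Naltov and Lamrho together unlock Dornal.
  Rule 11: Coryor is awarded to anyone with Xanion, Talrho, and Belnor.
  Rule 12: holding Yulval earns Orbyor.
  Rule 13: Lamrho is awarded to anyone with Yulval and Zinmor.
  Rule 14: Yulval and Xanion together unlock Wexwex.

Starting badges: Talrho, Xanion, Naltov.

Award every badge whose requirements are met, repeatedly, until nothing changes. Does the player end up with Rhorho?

No

Rhorho would need Zinmor, Talrho, and Wexwex (Rule 7), but Wexwex is never earned.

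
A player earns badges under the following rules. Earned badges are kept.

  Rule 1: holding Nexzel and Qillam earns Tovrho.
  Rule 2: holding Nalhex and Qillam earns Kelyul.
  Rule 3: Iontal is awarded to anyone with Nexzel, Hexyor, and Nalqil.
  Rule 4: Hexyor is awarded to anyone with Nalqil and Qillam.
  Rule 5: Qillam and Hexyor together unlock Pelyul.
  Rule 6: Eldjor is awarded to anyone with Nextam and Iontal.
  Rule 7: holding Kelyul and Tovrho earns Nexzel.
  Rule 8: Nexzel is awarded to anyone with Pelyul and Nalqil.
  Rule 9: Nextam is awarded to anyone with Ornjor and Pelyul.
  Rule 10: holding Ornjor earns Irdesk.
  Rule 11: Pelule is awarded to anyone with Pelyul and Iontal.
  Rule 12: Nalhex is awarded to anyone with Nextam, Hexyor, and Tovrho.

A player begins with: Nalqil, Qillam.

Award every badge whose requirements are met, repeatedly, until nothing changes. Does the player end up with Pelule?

With Nalqil and Qillam, Hexyor is earned (Rule 4).
With Qillam and Hexyor, Pelyul is earned (Rule 5).
With Pelyul and Nalqil, Nexzel is earned (Rule 8).
With Nexzel, Hexyor, and Nalqil, Iontal is earned (Rule 3).
With Pelyul and Iontal, Pelule is earned (Rule 11).

Yes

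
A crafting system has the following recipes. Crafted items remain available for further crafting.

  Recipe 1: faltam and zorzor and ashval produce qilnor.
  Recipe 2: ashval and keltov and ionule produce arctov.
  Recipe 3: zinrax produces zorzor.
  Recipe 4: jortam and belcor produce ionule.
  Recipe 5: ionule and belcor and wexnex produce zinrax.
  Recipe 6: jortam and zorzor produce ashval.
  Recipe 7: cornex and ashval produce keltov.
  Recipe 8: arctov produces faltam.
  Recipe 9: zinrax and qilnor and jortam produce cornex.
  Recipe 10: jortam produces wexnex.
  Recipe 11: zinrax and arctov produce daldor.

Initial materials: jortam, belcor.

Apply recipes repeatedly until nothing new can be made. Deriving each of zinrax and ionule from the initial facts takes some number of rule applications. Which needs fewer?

ionule

ionule: Using Recipe 4, jortam and belcor make ionule. [1 rule application]
zinrax: Using Recipe 4, jortam and belcor make ionule. Using Recipe 10, jortam makes wexnex. ionule and belcor and wexnex → zinrax (Recipe 5). [3 rule applications]
ionule needs fewer.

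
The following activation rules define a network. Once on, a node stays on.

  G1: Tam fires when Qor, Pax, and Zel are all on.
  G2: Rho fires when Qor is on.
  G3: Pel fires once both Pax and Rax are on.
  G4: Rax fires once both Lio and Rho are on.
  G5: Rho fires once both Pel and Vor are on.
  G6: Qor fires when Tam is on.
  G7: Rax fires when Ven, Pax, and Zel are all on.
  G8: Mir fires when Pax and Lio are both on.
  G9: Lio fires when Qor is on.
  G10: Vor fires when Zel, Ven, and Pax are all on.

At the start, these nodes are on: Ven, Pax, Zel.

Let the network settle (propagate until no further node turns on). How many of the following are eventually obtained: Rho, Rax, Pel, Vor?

G7: Ven, Pax, and Zel on → Rax on.
Zel, Ven, and Pax are on, so Vor fires (G10).
G3: Pax and Rax on → Pel on.
Pel and Vor are on, so Rho fires (G5).
Rho: reached.
Rax: reached.
Pel: reached.
Vor: reached.
All 4 are reached.

4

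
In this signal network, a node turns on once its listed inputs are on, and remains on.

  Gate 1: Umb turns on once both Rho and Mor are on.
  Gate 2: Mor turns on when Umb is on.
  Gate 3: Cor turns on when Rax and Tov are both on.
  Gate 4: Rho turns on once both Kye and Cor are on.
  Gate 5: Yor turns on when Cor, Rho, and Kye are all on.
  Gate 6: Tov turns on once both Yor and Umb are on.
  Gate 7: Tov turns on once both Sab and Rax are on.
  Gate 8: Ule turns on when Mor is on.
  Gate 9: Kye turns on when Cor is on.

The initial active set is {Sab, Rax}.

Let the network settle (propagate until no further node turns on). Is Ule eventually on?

Ule would need Mor (Gate 8), but Mor never turns on.

No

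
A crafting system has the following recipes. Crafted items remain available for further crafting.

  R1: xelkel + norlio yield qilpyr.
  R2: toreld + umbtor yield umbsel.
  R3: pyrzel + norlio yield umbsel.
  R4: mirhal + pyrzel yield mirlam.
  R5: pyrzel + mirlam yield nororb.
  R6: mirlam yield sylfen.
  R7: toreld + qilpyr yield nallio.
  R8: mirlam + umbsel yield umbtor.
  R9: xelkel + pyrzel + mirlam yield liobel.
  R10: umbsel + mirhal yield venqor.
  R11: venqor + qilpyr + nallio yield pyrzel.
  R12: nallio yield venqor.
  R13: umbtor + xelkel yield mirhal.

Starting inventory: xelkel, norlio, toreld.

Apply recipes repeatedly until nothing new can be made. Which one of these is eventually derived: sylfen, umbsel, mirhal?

umbsel

xelkel + norlio → qilpyr (R1).
Using R7, toreld and qilpyr make nallio.
Using R12, nallio makes venqor.
venqor + qilpyr + nallio → pyrzel (R11).
pyrzel + norlio → umbsel (R3).
sylfen would need mirlam (R6), but mirlam is never obtained. mirhal would need umbtor and xelkel (R13), but umbtor is never obtained.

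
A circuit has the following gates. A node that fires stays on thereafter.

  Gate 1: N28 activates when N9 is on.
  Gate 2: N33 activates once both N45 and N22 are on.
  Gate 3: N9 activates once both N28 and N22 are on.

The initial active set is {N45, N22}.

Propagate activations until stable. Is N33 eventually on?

N45 and N22 are on, so N33 activates (Gate 2).

Yes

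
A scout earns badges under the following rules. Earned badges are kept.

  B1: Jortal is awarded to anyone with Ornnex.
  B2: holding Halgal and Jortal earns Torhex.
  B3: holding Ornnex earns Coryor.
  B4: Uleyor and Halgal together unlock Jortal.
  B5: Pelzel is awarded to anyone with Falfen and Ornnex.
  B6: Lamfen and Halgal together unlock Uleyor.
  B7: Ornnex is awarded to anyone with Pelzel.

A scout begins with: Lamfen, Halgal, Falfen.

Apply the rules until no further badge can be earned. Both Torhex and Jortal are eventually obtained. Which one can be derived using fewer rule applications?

Jortal: With Lamfen and Halgal, Uleyor is earned (B6). With Uleyor and Halgal, Jortal is earned (B4). [2 rule applications]
Torhex: With Lamfen and Halgal, Uleyor is earned (B6). With Uleyor and Halgal, Jortal is earned (B4). With Halgal and Jortal, Torhex is earned (B2). [3 rule applications]
Jortal needs fewer.

Jortal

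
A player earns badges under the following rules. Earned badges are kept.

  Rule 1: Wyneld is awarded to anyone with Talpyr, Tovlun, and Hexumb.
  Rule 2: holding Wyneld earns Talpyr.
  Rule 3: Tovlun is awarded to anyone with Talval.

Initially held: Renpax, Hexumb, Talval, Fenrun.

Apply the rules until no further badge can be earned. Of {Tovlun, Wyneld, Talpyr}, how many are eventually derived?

1

With Talval, Tovlun is earned (Rule 3).
Tovlun: reached.
Wyneld would need Talpyr, Tovlun, and Hexumb (Rule 1), but Talpyr is never earned.
Talpyr would need Wyneld (Rule 2), but Wyneld is never earned.
Reached: Tovlun — 1 of the 3.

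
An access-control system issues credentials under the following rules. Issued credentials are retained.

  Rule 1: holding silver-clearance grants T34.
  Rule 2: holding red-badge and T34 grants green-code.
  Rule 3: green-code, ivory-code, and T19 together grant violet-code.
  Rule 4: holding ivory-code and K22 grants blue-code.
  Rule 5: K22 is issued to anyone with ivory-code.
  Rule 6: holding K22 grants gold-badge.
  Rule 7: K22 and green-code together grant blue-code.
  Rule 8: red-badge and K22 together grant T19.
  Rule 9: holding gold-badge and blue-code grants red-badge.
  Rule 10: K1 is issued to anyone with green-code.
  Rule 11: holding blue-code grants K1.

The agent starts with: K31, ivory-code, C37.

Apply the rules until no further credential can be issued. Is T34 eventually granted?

No

T34 would need silver-clearance (Rule 1), but silver-clearance is never granted.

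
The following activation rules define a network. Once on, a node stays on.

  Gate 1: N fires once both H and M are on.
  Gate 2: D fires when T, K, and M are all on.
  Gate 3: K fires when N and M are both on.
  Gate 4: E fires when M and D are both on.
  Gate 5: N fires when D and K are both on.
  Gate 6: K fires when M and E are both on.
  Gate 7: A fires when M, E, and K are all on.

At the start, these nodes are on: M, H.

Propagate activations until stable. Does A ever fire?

A would need M, E, and K (Gate 7), but E never turns on.

No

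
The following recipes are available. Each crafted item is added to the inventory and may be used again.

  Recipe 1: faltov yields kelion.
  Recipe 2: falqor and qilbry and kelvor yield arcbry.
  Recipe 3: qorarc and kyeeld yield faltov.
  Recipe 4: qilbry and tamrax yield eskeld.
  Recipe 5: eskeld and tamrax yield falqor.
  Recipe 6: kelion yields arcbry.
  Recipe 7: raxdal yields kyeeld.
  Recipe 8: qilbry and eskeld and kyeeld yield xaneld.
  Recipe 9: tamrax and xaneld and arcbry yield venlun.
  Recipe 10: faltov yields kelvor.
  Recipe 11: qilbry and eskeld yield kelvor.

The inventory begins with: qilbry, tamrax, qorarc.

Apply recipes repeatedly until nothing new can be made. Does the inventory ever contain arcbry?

Yes

qilbry and tamrax → eskeld (Recipe 4).
qilbry and eskeld → kelvor (Recipe 11).
eskeld and tamrax → falqor (Recipe 5).
Using Recipe 2, falqor, qilbry, and kelvor make arcbry.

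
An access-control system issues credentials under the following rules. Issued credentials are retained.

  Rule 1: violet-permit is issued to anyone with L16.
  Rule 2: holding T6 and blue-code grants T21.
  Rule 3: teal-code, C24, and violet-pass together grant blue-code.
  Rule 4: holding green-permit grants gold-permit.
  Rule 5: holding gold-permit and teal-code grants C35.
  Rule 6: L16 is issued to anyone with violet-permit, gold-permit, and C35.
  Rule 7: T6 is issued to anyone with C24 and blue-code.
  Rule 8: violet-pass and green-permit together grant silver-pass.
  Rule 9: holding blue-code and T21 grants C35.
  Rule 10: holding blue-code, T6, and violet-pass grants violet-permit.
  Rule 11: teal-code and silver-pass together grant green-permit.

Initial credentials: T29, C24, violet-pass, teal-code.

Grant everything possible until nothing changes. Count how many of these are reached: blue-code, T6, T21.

Holding teal-code, C24, and violet-pass grants blue-code (Rule 3).
Holding C24 and blue-code grants T6 (Rule 7).
Holding T6 and blue-code grants T21 (Rule 2).
blue-code: reached.
T6: reached.
T21: reached.
All 3 are reached.

3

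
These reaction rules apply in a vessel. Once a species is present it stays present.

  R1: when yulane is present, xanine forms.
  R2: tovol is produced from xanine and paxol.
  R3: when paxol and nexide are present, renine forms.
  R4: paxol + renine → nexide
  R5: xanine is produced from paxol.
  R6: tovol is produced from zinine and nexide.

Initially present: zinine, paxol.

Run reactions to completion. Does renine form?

No

renine would need paxol and nexide (R3), but nexide never forms.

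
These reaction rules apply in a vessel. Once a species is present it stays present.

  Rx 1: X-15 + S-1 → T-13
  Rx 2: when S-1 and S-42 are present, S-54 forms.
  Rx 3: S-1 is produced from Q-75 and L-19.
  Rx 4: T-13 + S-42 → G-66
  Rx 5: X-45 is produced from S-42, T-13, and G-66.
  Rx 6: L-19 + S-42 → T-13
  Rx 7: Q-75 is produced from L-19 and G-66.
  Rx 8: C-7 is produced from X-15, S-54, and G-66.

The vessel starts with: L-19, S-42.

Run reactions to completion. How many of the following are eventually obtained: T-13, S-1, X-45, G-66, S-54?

5

L-19 and S-42 present → T-13 forms (Rx 6).
T-13 and S-42 present → G-66 forms (Rx 4).
S-42, T-13, and G-66 present → X-45 forms (Rx 5).
L-19 and G-66 present → Q-75 forms (Rx 7).
Q-75 and L-19 present → S-1 forms (Rx 3).
S-1 and S-42 present → S-54 forms (Rx 2).
T-13: reached.
S-1: reached.
X-45: reached.
G-66: reached.
S-54: reached.
All 5 are reached.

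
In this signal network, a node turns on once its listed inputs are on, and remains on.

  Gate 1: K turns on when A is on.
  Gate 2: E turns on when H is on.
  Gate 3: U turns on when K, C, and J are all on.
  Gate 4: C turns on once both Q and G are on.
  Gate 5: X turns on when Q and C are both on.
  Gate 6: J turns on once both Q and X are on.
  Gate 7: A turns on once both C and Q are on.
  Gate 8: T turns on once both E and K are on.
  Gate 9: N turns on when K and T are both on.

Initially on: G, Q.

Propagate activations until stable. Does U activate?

Yes

Gate 4: Q and G on → C on.
Gate 7: C and Q on → A on.
Gate 5: Q and C on → X on.
Gate 6: Q and X on → J on.
A is on, so K turns on (Gate 1).
Gate 3: K, C, and J on → U on.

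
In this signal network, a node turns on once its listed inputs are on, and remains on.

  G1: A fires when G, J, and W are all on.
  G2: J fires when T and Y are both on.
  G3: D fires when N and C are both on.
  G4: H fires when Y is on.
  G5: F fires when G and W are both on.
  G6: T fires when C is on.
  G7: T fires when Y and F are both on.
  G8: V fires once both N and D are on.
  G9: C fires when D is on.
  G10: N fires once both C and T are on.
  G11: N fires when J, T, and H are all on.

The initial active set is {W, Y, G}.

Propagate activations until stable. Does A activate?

G and W are on, so F fires (G5).
Y and F are on, so T fires (G7).
T and Y are on, so J fires (G2).
G1: G, J, and W on → A on.

Yes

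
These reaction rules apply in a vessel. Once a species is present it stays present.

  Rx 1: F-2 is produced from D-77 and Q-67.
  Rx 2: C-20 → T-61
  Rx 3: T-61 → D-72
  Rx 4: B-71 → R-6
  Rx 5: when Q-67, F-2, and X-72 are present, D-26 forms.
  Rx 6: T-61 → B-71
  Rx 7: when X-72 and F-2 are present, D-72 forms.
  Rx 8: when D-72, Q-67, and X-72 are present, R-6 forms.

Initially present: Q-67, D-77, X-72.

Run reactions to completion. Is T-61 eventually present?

T-61 would need C-20 (Rx 2), but C-20 never forms.

No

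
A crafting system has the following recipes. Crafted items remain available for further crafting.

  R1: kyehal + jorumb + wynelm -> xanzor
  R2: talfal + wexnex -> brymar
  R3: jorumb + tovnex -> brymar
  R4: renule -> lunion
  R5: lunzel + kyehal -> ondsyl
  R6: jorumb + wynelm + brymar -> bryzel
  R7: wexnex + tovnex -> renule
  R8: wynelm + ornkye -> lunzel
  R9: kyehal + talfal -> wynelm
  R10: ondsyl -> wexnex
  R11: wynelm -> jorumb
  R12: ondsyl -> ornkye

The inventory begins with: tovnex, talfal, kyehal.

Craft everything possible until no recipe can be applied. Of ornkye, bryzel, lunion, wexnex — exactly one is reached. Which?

bryzel

kyehal + talfal -> wynelm (R9).
wynelm -> jorumb (R11).
Using R3, jorumb and tovnex make brymar.
jorumb + wynelm + brymar -> bryzel (R6).
lunion would need renule (R4), but renule is never obtained. ornkye would need ondsyl (R12), but ondsyl is never obtained. wexnex would need ondsyl (R10), but ondsyl is never obtained.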